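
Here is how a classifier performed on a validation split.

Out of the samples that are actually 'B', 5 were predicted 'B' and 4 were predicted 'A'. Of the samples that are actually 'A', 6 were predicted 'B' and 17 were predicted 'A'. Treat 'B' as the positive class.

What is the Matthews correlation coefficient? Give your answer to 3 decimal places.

0.279

MCC = (TP·TN − FP·FN) / √((TP+FP)(TP+FN)(TN+FP)(TN+FN))
Numerator = 5·17 − 6·4 = 61
Denominator = √(11·9·23·21) = √47817 = 218.6710
MCC = 61 / 218.6710 = 0.279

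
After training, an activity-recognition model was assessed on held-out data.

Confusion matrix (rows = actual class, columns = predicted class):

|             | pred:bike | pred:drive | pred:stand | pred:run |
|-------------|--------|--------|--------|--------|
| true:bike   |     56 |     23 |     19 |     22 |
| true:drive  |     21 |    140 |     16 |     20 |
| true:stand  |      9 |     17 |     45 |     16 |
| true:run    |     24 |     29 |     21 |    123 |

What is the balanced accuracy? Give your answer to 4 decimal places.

0.5797

Balanced accuracy = mean of per-class recall.
  bike: recall = 56/120 = 0.46667
  drive: recall = 140/197 = 0.71066
  stand: recall = 45/87 = 0.51724
  run: recall = 123/197 = 0.62437
Mean = (0.46667 + 0.71066 + 0.51724 + 0.62437) / 4 = 0.5797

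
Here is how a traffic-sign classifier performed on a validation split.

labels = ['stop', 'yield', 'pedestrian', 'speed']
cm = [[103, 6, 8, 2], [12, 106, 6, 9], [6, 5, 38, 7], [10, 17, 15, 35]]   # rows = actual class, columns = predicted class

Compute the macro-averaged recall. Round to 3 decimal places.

0.699

Per-class recall (TP/(TP+FN)):
  stop: TP=103, FN=6+8+2=16 → 103/119 = 0.8655
  yield: TP=106, FN=12+6+9=27 → 106/133 = 0.7970
  pedestrian: TP=38, FN=6+5+7=18 → 38/56 = 0.6786
  speed: TP=35, FN=10+17+15=42 → 35/77 = 0.4545
Macro-recall = mean = (0.8655 + 0.7970 + 0.6786 + 0.4545) / 4 = 0.699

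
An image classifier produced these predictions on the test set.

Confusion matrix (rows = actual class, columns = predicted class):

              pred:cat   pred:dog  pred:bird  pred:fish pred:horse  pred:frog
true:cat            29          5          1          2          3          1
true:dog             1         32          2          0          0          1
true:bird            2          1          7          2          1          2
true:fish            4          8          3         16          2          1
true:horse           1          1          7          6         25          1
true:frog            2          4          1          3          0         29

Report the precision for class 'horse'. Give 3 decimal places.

One-vs-rest for 'horse': TP = diagonal; FP = other classes predicted 'horse'; FN = 'horse' predicted as other.
precision = TP/(TP+FP).
horse: TP=25, FP=3+0+1+2+0=6 → 25/31 = 0.8065

0.806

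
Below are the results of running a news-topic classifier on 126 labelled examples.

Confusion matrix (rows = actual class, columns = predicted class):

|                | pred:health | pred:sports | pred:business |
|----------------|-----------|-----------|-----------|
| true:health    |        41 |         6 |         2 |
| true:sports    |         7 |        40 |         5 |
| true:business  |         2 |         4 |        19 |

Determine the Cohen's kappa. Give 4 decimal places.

Observed agreement pₒ = trace/N = 100/126 = 0.79365
Expected agreement pₑ = Σ (rowᵢ·colᵢ)/N² = (49·50 + 52·50 + 25·26)/126² = 0.35903
κ = (pₒ − pₑ)/(1 − pₑ) = (0.79365 − 0.35903)/(1 − 0.35903) = 0.6781

0.6781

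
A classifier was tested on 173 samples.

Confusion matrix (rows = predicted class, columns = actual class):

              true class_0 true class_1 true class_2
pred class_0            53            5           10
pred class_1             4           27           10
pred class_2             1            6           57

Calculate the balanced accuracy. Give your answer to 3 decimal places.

0.788

Balanced accuracy = mean of per-class recall.
  class_0: recall = 53/58 = 0.9138
  class_1: recall = 27/38 = 0.7105
  class_2: recall = 57/77 = 0.7403
Mean = (0.9138 + 0.7105 + 0.7403) / 3 = 0.788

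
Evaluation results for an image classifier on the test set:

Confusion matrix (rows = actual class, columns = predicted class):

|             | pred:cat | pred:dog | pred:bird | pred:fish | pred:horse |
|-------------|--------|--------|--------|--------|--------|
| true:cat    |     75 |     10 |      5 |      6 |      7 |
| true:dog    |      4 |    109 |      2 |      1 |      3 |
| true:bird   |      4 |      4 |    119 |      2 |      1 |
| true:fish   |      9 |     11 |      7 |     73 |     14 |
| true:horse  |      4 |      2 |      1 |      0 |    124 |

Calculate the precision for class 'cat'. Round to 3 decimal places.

0.781

Treat 'cat' as positive and all other classes as negative.
precision = TP/(TP+FP).
cat: TP=75, FP=4+4+9+4=21 → 75/96 = 0.7813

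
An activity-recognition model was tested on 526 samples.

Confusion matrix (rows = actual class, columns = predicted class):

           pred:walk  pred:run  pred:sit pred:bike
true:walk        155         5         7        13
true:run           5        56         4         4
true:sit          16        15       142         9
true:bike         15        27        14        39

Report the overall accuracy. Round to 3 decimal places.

Accuracy = trace / total = (155+56+142+39=392) / 526 = 392/526 = 0.745

0.745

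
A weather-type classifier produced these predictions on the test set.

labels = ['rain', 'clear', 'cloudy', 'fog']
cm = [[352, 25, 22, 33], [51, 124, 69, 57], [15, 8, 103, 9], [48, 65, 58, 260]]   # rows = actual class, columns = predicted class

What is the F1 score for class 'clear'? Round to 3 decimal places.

0.474

Take TP from the diagonal, FP from the rest of the 'clear' prediction marginal, FN from the rest of the 'clear' actual marginal.
F1 score = 2·TP/(2·TP+FP+FN).
clear: TP=124, FP=25+8+65=98, FN=51+69+57=177 → 248/523 = 0.4742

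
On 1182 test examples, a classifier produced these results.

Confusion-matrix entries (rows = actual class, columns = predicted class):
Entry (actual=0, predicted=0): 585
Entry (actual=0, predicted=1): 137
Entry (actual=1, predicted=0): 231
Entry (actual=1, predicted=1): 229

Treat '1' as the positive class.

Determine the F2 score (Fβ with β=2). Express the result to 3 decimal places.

0.519

Fβ = (1+β²)·TP / ((1+β²)·TP + β²·FN + FP), with β²=4
= 5·229 / (5·229 + 4·231 + 137) = 0.519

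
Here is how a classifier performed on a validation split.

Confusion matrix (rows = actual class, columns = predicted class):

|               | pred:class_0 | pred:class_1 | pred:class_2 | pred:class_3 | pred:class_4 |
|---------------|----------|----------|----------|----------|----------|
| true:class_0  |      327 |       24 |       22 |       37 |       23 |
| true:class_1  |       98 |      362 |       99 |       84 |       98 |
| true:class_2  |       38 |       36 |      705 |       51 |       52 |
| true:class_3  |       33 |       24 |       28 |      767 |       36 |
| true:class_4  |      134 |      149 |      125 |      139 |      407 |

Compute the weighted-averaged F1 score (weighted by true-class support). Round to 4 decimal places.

Per-class F1 score (2·TP/(2·TP+FP+FN)):
  class_0: TP=327, FP=98+38+33+134=303, FN=24+22+37+23=106 → 654/1063 = 0.61524
  class_1: TP=362, FP=24+36+24+149=233, FN=98+99+84+98=379 → 724/1336 = 0.54192
  class_2: TP=705, FP=22+99+28+125=274, FN=38+36+51+52=177 → 1410/1861 = 0.75766
  class_3: TP=767, FP=37+84+51+139=311, FN=33+24+28+36=121 → 1534/1966 = 0.78026
  class_4: TP=407, FP=23+98+52+36=209, FN=134+149+125+139=547 → 814/1570 = 0.51847
Weighted-F1 score = Σ (supportᵢ/N)·F1 scoreᵢ with N=3898: (433/3898)·0.61524 + (741/3898)·0.54192 + (882/3898)·0.75766 + (888/3898)·0.78026 + (954/3898)·0.51847 = 0.6474

0.6474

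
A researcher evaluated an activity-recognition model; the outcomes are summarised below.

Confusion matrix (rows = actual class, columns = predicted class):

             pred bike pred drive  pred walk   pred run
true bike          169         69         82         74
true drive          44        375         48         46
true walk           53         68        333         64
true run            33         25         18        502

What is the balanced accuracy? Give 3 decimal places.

Balanced accuracy = mean of per-class recall.
  bike: recall = 169/394 = 0.4289
  drive: recall = 375/513 = 0.7310
  walk: recall = 333/518 = 0.6429
  run: recall = 502/578 = 0.8685
Mean = (0.4289 + 0.7310 + 0.6429 + 0.8685) / 4 = 0.668

0.668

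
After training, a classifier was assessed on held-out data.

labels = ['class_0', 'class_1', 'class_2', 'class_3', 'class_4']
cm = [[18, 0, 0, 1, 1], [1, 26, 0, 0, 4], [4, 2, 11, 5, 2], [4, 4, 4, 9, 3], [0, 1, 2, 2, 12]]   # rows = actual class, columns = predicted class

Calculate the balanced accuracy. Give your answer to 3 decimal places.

Balanced accuracy = mean of per-class recall.
  class_0: recall = 18/20 = 0.9000
  class_1: recall = 26/31 = 0.8387
  class_2: recall = 11/24 = 0.4583
  class_3: recall = 9/24 = 0.3750
  class_4: recall = 12/17 = 0.7059
Mean = (0.9000 + 0.8387 + 0.4583 + 0.3750 + 0.7059) / 5 = 0.656

0.656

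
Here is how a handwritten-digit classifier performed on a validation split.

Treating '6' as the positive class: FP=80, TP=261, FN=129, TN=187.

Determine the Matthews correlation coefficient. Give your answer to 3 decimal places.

MCC = (TP·TN − FP·FN) / √((TP+FP)(TP+FN)(TN+FP)(TN+FN))
Numerator = 261·187 − 80·129 = 38487
Denominator = √(341·390·267·316) = √11220632280 = 105927.4860
MCC = 38487 / 105927.4860 = 0.363

0.363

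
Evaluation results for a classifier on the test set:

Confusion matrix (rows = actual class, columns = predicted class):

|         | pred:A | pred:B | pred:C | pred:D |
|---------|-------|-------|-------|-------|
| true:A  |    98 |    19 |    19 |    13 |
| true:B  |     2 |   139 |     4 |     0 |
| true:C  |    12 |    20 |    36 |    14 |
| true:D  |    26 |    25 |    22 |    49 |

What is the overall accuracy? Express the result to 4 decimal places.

Accuracy = trace / total = (98+139+36+49=322) / 498 = 322/498 = 0.6466

0.6466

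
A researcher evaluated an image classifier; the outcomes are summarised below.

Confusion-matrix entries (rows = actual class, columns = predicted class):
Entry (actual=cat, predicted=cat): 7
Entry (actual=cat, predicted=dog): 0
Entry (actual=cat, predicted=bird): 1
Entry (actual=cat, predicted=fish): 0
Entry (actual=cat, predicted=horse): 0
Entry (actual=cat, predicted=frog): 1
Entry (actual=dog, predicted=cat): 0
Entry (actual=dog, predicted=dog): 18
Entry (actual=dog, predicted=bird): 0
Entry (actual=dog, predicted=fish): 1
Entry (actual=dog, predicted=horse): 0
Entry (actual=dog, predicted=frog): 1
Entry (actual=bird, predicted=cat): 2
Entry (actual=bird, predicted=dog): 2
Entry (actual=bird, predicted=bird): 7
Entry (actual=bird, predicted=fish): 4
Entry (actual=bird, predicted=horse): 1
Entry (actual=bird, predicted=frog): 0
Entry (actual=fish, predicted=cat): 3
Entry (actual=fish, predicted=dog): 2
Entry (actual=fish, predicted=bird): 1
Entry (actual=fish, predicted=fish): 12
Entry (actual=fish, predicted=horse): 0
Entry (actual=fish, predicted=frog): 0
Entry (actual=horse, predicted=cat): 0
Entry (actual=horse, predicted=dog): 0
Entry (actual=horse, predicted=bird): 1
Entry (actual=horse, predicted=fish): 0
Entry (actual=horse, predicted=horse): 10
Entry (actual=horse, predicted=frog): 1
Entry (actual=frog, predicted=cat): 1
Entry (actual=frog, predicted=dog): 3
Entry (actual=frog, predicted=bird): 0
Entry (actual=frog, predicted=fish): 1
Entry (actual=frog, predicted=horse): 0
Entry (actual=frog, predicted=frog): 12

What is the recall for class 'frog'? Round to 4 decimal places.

0.7059

Treat 'frog' as positive and all other classes as negative.
recall = TP/(TP+FN).
frog: TP=12, FN=1+3+0+1+0=5 → 12/17 = 0.70588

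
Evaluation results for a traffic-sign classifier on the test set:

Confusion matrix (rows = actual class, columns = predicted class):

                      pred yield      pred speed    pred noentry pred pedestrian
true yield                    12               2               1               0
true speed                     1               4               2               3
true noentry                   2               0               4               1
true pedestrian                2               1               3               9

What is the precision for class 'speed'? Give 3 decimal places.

Treat 'speed' as positive and all other classes as negative.
precision = TP/(TP+FP).
speed: TP=4, FP=2+0+1=3 → 4/7 = 0.5714

0.571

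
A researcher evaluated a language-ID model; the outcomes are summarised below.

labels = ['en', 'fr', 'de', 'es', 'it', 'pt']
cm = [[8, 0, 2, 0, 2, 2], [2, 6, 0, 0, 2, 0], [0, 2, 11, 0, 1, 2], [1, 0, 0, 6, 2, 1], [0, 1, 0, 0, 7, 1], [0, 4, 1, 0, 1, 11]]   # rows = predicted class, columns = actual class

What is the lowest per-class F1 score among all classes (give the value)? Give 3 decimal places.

0.522

Per-class F1 score (2·TP/(2·TP+FP+FN)):
  en: TP=8, FP=0+2+0+2+2=6, FN=2+0+1+0+0=3 → 16/25 = 0.6400
  fr: TP=6, FP=2+0+0+2+0=4, FN=0+2+0+1+4=7 → 12/23 = 0.5217
  de: TP=11, FP=0+2+0+1+2=5, FN=2+0+0+0+1=3 → 22/30 = 0.7333
  es: TP=6, FP=1+0+0+2+1=4, FN=0+0+0+0+0=0 → 12/16 = 0.7500
  it: TP=7, FP=0+1+0+0+1=2, FN=2+2+1+2+1=8 → 14/24 = 0.5833
  pt: TP=11, FP=0+4+1+0+1=6, FN=2+0+2+1+1=6 → 22/34 = 0.6471
Lowest is class 'fr' with F1 score = 0.522.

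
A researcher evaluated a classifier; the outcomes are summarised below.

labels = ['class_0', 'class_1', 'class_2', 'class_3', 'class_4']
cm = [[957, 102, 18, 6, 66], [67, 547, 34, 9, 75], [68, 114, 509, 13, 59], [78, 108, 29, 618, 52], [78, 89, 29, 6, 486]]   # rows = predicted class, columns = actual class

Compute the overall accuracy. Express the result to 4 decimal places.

Accuracy = trace / total = (957+547+509+618+486=3117) / 4217 = 3117/4217 = 0.7392

0.7392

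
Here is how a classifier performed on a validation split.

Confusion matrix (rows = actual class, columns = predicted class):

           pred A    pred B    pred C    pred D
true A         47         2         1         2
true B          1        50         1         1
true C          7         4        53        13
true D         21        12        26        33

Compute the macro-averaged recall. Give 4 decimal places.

0.7236

Per-class recall (TP/(TP+FN)):
  A: TP=47, FN=2+1+2=5 → 47/52 = 0.90385
  B: TP=50, FN=1+1+1=3 → 50/53 = 0.94340
  C: TP=53, FN=7+4+13=24 → 53/77 = 0.68831
  D: TP=33, FN=21+12+26=59 → 33/92 = 0.35870
Macro-recall = mean = (0.90385 + 0.94340 + 0.68831 + 0.35870) / 4 = 0.7236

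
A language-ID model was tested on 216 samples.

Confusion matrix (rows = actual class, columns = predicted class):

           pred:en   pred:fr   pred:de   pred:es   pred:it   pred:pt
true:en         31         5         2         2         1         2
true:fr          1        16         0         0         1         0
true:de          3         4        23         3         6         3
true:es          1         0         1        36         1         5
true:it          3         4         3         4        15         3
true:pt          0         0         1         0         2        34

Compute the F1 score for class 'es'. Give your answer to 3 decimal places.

Take TP from the diagonal, FP from the rest of the 'es' prediction marginal, FN from the rest of the 'es' actual marginal.
F1 score = 2·TP/(2·TP+FP+FN).
es: TP=36, FP=2+0+3+4+0=9, FN=1+0+1+1+5=8 → 72/89 = 0.8090

0.809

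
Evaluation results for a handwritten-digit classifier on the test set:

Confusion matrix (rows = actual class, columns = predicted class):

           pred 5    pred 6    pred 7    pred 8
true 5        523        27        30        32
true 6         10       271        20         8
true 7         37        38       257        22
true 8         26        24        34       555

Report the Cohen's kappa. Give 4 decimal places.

Observed agreement pₒ = trace/N = 1606/1914 = 0.83908
Expected agreement pₑ = Σ (rowᵢ·colᵢ)/N² = (612·596 + 309·360 + 354·341 + 639·617)/1914² = 0.27051
κ = (pₒ − pₑ)/(1 − pₑ) = (0.83908 − 0.27051)/(1 − 0.27051) = 0.7794

0.7794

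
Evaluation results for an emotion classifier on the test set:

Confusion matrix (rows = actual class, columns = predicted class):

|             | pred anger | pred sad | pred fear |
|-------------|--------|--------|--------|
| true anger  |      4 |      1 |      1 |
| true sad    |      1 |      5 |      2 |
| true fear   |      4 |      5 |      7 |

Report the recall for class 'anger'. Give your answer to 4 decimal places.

0.6667

recall = TP/(TP+FN).
anger: TP=4, FN=1+1=2 → 4/6 = 0.66667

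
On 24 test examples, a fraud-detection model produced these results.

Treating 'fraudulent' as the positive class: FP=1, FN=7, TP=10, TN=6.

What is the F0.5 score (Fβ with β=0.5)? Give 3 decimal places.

Fβ = (1+β²)·TP / ((1+β²)·TP + β²·FN + FP), with β²=1/4
= 1.25·10 / (1.25·10 + 0.25·7 + 1) = 0.820

0.820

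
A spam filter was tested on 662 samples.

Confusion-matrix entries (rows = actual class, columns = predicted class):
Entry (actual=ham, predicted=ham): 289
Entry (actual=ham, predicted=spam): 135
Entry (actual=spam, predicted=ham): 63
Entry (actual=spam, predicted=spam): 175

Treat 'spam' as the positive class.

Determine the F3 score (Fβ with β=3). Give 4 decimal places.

Fβ = (1+β²)·TP / ((1+β²)·TP + β²·FN + FP), with β²=9
= 10·175 / (10·175 + 9·63 + 135) = 0.7137

0.7137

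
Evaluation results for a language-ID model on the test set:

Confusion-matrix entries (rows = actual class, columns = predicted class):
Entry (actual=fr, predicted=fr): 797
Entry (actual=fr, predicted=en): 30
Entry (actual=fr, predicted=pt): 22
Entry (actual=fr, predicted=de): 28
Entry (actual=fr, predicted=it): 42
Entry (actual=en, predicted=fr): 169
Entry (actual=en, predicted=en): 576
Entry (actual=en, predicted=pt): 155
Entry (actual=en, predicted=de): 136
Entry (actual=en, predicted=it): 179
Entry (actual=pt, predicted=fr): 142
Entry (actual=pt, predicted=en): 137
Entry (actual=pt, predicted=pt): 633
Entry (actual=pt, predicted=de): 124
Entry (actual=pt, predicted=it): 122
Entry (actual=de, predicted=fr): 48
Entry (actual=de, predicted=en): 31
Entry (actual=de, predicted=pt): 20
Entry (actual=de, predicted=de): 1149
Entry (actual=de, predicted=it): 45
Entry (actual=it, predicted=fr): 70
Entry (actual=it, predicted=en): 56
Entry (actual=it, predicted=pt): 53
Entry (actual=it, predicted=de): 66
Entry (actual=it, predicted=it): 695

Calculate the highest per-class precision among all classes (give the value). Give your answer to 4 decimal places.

0.7645

Per-class precision (TP/(TP+FP)):
  fr: TP=797, FP=169+142+48+70=429 → 797/1226 = 0.65008
  en: TP=576, FP=30+137+31+56=254 → 576/830 = 0.69398
  pt: TP=633, FP=22+155+20+53=250 → 633/883 = 0.71687
  de: TP=1149, FP=28+136+124+66=354 → 1149/1503 = 0.76447
  it: TP=695, FP=42+179+122+45=388 → 695/1083 = 0.64174
Highest is class 'de' with precision = 0.7645.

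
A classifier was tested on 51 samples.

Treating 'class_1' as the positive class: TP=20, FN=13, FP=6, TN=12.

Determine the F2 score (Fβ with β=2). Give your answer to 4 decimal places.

Fβ = (1+β²)·TP / ((1+β²)·TP + β²·FN + FP), with β²=4
= 5·20 / (5·20 + 4·13 + 6) = 0.6329

0.6329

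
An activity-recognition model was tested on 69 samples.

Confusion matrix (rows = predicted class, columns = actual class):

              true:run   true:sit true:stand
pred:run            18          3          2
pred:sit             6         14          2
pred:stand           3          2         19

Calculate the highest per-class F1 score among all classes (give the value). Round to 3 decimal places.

Per-class F1 score (2·TP/(2·TP+FP+FN)):
  run: TP=18, FP=3+2=5, FN=6+3=9 → 36/50 = 0.7200
  sit: TP=14, FP=6+2=8, FN=3+2=5 → 28/41 = 0.6829
  stand: TP=19, FP=3+2=5, FN=2+2=4 → 38/47 = 0.8085
Highest is class 'stand' with F1 score = 0.809.

0.809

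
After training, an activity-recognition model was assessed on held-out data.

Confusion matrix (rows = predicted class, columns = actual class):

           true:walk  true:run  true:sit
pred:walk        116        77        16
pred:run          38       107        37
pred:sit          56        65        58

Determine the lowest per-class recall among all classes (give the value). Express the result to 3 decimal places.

Per-class recall (TP/(TP+FN)):
  walk: TP=116, FN=38+56=94 → 116/210 = 0.5524
  run: TP=107, FN=77+65=142 → 107/249 = 0.4297
  sit: TP=58, FN=16+37=53 → 58/111 = 0.5225
Lowest is class 'run' with recall = 0.430.

0.430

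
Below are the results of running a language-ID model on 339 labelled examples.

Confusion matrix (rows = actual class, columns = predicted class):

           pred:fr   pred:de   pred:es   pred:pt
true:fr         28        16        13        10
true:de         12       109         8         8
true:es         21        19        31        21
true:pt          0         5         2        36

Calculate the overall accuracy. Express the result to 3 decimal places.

Accuracy = trace / total = (28+109+31+36=204) / 339 = 204/339 = 0.602

0.602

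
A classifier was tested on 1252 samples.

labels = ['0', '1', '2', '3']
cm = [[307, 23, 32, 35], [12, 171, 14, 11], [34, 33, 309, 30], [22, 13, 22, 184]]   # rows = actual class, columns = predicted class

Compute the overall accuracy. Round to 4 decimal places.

Accuracy = trace / total = (307+171+309+184=971) / 1252 = 971/1252 = 0.7756

0.7756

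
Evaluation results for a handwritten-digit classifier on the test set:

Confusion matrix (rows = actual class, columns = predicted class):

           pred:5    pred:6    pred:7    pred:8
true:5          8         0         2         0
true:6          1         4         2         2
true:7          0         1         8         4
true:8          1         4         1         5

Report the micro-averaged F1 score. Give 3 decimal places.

Micro-averaging pools counts across classes: ΣTP=25, ΣFP=18, ΣFN=18.
Micro-F1 score = 2·TP/(2·TP+FP+FN) on pooled counts = 0.581 (equals overall accuracy in single-label multiclass).

0.581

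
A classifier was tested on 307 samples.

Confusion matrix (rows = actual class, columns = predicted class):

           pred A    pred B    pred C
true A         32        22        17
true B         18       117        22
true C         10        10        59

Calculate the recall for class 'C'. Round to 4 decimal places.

0.7468

Treat 'C' as positive and all other classes as negative.
recall = TP/(TP+FN).
C: TP=59, FN=10+10=20 → 59/79 = 0.74684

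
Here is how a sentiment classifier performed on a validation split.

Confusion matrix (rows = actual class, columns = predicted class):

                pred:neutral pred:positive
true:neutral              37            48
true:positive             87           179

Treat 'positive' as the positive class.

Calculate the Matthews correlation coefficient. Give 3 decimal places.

0.097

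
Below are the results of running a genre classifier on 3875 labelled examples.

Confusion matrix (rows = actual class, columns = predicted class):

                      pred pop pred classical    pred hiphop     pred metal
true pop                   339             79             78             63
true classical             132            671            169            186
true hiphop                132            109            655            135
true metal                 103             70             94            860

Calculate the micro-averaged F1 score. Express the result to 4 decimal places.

Micro-averaging pools counts across classes: ΣTP=2525, ΣFP=1350, ΣFN=1350.
Micro-F1 score = 2·TP/(2·TP+FP+FN) on pooled counts = 0.6516 (equals overall accuracy in single-label multiclass).

0.6516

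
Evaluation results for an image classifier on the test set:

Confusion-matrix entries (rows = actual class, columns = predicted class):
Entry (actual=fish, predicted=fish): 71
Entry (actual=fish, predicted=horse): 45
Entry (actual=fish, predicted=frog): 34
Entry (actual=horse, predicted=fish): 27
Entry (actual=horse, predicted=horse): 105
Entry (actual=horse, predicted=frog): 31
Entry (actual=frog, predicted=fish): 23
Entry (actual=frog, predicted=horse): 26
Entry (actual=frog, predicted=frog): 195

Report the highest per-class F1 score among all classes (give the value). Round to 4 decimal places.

Per-class F1 score (2·TP/(2·TP+FP+FN)):
  fish: TP=71, FP=27+23=50, FN=45+34=79 → 142/271 = 0.52399
  horse: TP=105, FP=45+26=71, FN=27+31=58 → 210/339 = 0.61947
  frog: TP=195, FP=34+31=65, FN=23+26=49 → 390/504 = 0.77381
Highest is class 'frog' with F1 score = 0.7738.

0.7738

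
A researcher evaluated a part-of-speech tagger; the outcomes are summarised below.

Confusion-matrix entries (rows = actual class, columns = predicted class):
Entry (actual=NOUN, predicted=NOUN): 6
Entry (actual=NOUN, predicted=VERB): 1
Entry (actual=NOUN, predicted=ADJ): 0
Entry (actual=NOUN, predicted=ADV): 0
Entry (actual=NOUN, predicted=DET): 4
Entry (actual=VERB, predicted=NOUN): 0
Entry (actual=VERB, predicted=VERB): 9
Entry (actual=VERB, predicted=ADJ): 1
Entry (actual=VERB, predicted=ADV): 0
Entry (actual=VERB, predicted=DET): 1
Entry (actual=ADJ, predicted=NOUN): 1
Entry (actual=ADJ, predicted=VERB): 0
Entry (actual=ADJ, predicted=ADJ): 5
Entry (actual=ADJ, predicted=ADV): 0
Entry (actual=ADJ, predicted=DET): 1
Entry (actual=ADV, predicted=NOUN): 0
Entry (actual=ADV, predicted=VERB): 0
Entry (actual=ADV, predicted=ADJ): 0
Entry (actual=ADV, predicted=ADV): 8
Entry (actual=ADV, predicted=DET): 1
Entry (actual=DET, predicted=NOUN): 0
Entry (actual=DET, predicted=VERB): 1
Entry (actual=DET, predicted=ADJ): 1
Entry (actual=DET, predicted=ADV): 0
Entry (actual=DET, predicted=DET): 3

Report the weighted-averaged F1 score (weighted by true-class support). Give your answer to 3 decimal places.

Per-class F1 score (2·TP/(2·TP+FP+FN)):
  NOUN: TP=6, FP=0+1+0+0=1, FN=1+0+0+4=5 → 12/18 = 0.6667
  VERB: TP=9, FP=1+0+0+1=2, FN=0+1+0+1=2 → 18/22 = 0.8182
  ADJ: TP=5, FP=0+1+0+1=2, FN=1+0+0+1=2 → 10/14 = 0.7143
  ADV: TP=8, FP=0+0+0+0=0, FN=0+0+0+1=1 → 16/17 = 0.9412
  DET: TP=3, FP=4+1+1+1=7, FN=0+1+1+0=2 → 6/15 = 0.4000
Weighted-F1 score = Σ (supportᵢ/N)·F1 scoreᵢ with N=43: (11/43)·0.6667 + (11/43)·0.8182 + (7/43)·0.7143 + (9/43)·0.9412 + (5/43)·0.4000 = 0.740

0.740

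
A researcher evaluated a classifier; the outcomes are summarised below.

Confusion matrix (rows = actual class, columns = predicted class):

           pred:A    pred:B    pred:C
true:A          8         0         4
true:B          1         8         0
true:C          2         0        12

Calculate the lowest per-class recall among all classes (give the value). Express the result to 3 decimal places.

Per-class recall (TP/(TP+FN)):
  A: TP=8, FN=0+4=4 → 8/12 = 0.6667
  B: TP=8, FN=1+0=1 → 8/9 = 0.8889
  C: TP=12, FN=2+0=2 → 12/14 = 0.8571
Lowest is class 'A' with recall = 0.667.

0.667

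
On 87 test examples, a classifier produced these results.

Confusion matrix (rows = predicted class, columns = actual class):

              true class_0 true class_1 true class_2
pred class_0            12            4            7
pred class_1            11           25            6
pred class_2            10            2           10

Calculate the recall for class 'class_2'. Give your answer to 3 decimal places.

0.435

Treat 'class_2' as positive and all other classes as negative.
recall = TP/(TP+FN).
class_2: TP=10, FN=7+6=13 → 10/23 = 0.4348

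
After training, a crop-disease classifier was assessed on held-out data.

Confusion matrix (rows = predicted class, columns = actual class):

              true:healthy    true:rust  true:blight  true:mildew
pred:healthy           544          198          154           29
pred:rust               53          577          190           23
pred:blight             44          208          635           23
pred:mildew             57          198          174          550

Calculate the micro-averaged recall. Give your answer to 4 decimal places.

Micro-averaging pools counts across classes: ΣTP=2306, ΣFP=1351, ΣFN=1351.
Micro-recall = TP/(TP+FN) on pooled counts = 0.6306 (equals overall accuracy in single-label multiclass).

0.6306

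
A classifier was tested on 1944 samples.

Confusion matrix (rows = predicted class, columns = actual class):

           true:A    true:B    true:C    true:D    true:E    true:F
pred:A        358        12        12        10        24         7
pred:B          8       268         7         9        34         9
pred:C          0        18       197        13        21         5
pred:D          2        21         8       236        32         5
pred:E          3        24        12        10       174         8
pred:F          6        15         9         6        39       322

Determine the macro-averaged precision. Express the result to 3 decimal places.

Per-class precision (TP/(TP+FP)):
  A: TP=358, FP=12+12+10+24+7=65 → 358/423 = 0.8463
  B: TP=268, FP=8+7+9+34+9=67 → 268/335 = 0.8000
  C: TP=197, FP=0+18+13+21+5=57 → 197/254 = 0.7756
  D: TP=236, FP=2+21+8+32+5=68 → 236/304 = 0.7763
  E: TP=174, FP=3+24+12+10+8=57 → 174/231 = 0.7532
  F: TP=322, FP=6+15+9+6+39=75 → 322/397 = 0.8111
Macro-precision = mean = (0.8463 + 0.8000 + 0.7756 + 0.7763 + 0.7532 + 0.8111) / 6 = 0.794

0.794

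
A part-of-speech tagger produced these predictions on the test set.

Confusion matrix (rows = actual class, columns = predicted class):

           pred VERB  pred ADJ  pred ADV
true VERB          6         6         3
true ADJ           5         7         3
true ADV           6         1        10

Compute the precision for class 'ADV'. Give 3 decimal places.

One-vs-rest for 'ADV': TP = diagonal; FP = other classes predicted 'ADV'; FN = 'ADV' predicted as other.
precision = TP/(TP+FP).
ADV: TP=10, FP=3+3=6 → 10/16 = 0.6250

0.625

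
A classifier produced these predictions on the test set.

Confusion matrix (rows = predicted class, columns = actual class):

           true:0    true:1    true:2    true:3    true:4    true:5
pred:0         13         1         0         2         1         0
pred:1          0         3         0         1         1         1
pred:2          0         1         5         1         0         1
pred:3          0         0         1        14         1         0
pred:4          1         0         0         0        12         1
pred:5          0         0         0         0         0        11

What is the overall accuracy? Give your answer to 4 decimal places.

0.8056

Accuracy = trace / total = (13+3+5+14+12+11=58) / 72 = 58/72 = 0.8056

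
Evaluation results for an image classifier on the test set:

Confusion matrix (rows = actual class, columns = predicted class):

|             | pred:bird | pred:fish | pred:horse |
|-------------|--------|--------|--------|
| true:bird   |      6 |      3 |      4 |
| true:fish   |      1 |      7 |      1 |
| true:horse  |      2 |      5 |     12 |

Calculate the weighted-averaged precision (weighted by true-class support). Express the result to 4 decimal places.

0.6409

Per-class precision (TP/(TP+FP)):
  bird: TP=6, FP=1+2=3 → 6/9 = 0.66667
  fish: TP=7, FP=3+5=8 → 7/15 = 0.46667
  horse: TP=12, FP=4+1=5 → 12/17 = 0.70588
Weighted-precision = Σ (supportᵢ/N)·precisionᵢ with N=41: (13/41)·0.66667 + (9/41)·0.46667 + (19/41)·0.70588 = 0.6409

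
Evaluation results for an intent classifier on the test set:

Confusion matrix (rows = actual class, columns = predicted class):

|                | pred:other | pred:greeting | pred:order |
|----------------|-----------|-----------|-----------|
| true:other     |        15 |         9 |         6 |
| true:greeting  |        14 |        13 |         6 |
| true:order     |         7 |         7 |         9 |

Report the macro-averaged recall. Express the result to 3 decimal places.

0.428

Per-class recall (TP/(TP+FN)):
  other: TP=15, FN=9+6=15 → 15/30 = 0.5000
  greeting: TP=13, FN=14+6=20 → 13/33 = 0.3939
  order: TP=9, FN=7+7=14 → 9/23 = 0.3913
Macro-recall = mean = (0.5000 + 0.3939 + 0.3913) / 3 = 0.428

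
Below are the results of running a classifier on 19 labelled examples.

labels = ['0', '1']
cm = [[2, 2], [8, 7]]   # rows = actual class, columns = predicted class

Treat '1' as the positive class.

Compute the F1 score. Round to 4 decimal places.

0.5833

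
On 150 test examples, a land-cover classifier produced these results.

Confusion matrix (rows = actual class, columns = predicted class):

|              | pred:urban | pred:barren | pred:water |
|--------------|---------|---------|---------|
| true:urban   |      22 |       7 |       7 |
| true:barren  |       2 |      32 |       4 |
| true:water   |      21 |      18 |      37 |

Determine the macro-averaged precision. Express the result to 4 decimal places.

Per-class precision (TP/(TP+FP)):
  urban: TP=22, FP=2+21=23 → 22/45 = 0.48889
  barren: TP=32, FP=7+18=25 → 32/57 = 0.56140
  water: TP=37, FP=7+4=11 → 37/48 = 0.77083
Macro-precision = mean = (0.48889 + 0.56140 + 0.77083) / 3 = 0.6070

0.6070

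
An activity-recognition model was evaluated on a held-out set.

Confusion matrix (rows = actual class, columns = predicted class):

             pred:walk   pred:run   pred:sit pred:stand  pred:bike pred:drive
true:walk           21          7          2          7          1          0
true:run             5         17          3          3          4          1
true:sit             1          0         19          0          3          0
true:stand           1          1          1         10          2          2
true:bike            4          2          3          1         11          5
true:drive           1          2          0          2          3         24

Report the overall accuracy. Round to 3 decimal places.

0.604

Accuracy = trace / total = (21+17+19+10+11+24=102) / 169 = 102/169 = 0.604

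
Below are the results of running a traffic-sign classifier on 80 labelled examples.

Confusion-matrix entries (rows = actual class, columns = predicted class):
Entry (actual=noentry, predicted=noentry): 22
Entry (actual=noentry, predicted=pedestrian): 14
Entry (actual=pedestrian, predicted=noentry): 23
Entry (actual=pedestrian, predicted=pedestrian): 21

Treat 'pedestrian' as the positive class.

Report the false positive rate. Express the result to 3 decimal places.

FPR = FP/(FP+TN) = 14/(14+22) = 0.389

0.389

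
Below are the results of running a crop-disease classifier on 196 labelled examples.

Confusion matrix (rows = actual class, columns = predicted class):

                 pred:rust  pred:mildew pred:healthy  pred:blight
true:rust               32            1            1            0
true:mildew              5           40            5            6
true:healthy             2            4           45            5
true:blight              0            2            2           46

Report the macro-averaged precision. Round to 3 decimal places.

Per-class precision (TP/(TP+FP)):
  rust: TP=32, FP=5+2+0=7 → 32/39 = 0.8205
  mildew: TP=40, FP=1+4+2=7 → 40/47 = 0.8511
  healthy: TP=45, FP=1+5+2=8 → 45/53 = 0.8491
  blight: TP=46, FP=0+6+5=11 → 46/57 = 0.8070
Macro-precision = mean = (0.8205 + 0.8511 + 0.8491 + 0.8070) / 4 = 0.832

0.832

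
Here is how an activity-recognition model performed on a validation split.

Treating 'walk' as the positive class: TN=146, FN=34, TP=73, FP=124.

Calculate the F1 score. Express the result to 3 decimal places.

Precision = TP/(TP+FP) = 73/197 = 0.3706
Recall = TP/(TP+FN) = 73/107 = 0.6822
F1 = 2·TP/(2·TP+FP+FN) = 146/304 = 0.480

0.480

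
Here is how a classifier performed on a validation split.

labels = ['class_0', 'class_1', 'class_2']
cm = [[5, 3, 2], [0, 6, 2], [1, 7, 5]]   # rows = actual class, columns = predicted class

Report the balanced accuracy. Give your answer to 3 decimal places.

Balanced accuracy = mean of per-class recall.
  class_0: recall = 5/10 = 0.5000
  class_1: recall = 6/8 = 0.7500
  class_2: recall = 5/13 = 0.3846
Mean = (0.5000 + 0.7500 + 0.3846) / 3 = 0.545

0.545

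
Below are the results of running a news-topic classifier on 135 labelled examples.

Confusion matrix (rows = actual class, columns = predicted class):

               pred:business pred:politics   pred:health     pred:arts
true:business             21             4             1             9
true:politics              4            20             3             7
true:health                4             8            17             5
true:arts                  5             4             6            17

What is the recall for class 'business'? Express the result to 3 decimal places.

recall = TP/(TP+FN).
business: TP=21, FN=4+1+9=14 → 21/35 = 0.6000

0.600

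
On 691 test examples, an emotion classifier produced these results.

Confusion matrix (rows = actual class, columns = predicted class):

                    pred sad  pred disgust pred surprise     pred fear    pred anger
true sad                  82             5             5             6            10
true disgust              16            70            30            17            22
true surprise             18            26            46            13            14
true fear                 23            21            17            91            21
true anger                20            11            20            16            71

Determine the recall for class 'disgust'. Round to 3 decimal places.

One-vs-rest for 'disgust': TP = diagonal; FP = other classes predicted 'disgust'; FN = 'disgust' predicted as other.
recall = TP/(TP+FN).
disgust: TP=70, FN=16+30+17+22=85 → 70/155 = 0.4516

0.452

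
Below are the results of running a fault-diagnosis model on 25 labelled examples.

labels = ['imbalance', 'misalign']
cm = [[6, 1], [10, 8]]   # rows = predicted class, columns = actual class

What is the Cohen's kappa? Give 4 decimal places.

0.2165

Observed agreement pₒ = trace/N = 14/25 = 0.56000
Expected agreement pₑ = Σ (rowᵢ·colᵢ)/N² = (16·7 + 9·18)/25² = 0.43840
κ = (pₒ − pₑ)/(1 − pₑ) = (0.56000 − 0.43840)/(1 − 0.43840) = 0.2165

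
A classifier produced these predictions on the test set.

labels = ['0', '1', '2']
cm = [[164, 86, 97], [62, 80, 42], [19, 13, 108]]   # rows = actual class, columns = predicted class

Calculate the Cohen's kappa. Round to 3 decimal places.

Observed agreement pₒ = trace/N = 352/671 = 0.5246
Expected agreement pₑ = Σ (rowᵢ·colᵢ)/N² = (347·245 + 184·179 + 140·247)/671² = 0.3388
κ = (pₒ − pₑ)/(1 − pₑ) = (0.5246 − 0.3388)/(1 − 0.3388) = 0.281

0.281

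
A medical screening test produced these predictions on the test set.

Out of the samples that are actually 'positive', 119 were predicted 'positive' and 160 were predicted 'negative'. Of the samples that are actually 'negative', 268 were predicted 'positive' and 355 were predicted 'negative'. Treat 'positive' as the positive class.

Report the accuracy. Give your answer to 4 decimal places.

0.5255

Accuracy = (TP+TN)/N = (119+355)/902 = 0.5255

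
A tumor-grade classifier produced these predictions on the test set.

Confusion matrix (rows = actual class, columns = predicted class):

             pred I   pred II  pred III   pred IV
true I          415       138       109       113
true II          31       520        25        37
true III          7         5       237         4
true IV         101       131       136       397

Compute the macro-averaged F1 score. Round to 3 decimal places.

Per-class F1 score (2·TP/(2·TP+FP+FN)):
  I: TP=415, FP=31+7+101=139, FN=138+109+113=360 → 830/1329 = 0.6245
  II: TP=520, FP=138+5+131=274, FN=31+25+37=93 → 1040/1407 = 0.7392
  III: TP=237, FP=109+25+136=270, FN=7+5+4=16 → 474/760 = 0.6237
  IV: TP=397, FP=113+37+4=154, FN=101+131+136=368 → 794/1316 = 0.6033
Macro-F1 score = mean = (0.6245 + 0.7392 + 0.6237 + 0.6033) / 4 = 0.648

0.648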